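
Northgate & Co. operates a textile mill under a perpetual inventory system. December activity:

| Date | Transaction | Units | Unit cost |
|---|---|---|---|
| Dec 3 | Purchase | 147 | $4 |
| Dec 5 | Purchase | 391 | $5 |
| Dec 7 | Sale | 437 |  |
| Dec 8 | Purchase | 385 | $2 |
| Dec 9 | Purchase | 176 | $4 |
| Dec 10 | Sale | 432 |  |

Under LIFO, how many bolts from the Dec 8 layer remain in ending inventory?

Dec 7, 437 sold [LIFO — newest first]: 391 @ $5 + 46 @ $4 = $2,139
Dec 10, 432 sold [LIFO — newest first]: 176 @ $4 + 256 @ $2 = $1,216
Total COGS = $2,139 + $1,216 = $3,355
Ending inventory: 101 @ $4 + 129 @ $2 = $662

129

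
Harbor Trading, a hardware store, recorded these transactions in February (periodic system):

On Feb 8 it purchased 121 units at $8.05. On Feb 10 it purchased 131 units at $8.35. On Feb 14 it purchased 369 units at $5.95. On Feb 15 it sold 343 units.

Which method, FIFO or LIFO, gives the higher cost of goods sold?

FIFO

FIFO COGS: 121 @ $8.05 + 131 @ $8.35 + 91 @ $5.95 = $2,609.35
LIFO COGS: 343 @ $5.95 = $2,040.85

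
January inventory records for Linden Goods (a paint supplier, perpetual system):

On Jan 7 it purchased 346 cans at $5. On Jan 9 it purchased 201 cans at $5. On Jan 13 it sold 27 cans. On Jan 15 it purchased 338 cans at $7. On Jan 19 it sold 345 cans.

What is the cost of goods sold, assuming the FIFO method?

COGS = $1,860

Jan 13, 27 sold [FIFO — oldest first]: 27 @ $5 = $135
Jan 19, 345 sold [FIFO — oldest first]: 319 @ $5 + 26 @ $5 = $1,725
Total COGS = $135 + $1,725 = $1,860
Ending inventory: 175 @ $5 + 338 @ $7 = $3,241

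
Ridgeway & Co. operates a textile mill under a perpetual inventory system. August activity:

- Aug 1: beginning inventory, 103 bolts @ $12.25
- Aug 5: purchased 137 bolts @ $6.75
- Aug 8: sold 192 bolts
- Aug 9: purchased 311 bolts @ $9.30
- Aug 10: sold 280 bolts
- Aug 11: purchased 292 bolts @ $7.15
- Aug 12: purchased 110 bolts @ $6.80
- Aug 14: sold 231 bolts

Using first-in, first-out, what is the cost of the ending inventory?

Ending inventory = $1,749.00

Aug 8, 192 sold [FIFO — oldest first]: 103 @ $12.25 + 89 @ $6.75 = $1,862.50
Aug 10, 280 sold [FIFO — oldest first]: 48 @ $6.75 + 232 @ $9.30 = $2,481.60
Aug 14, 231 sold [FIFO — oldest first]: 79 @ $9.30 + 152 @ $7.15 = $1,821.50
Total COGS = $1,862.50 + $2,481.60 + $1,821.50 = $6,165.60
Ending inventory: 140 @ $7.15 + 110 @ $6.80 = $1,749.00
Check: goods available $7,914.60 = COGS $6,165.60 + ending $1,749.00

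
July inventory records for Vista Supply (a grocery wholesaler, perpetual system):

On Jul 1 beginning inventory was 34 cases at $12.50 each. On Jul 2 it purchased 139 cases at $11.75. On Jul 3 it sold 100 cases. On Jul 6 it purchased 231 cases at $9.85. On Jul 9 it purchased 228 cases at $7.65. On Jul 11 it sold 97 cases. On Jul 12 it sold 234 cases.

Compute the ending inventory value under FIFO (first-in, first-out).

Jul 3, 100 sold [FIFO — oldest first]: 34 @ $12.50 + 66 @ $11.75 = $1,200.50
Jul 11, 97 sold [FIFO — oldest first]: 73 @ $11.75 + 24 @ $9.85 = $1,094.15
Jul 12, 234 sold [FIFO — oldest first]: 207 @ $9.85 + 27 @ $7.65 = $2,245.50
Total COGS = $1,200.50 + $1,094.15 + $2,245.50 = $4,540.15
Ending inventory: 201 @ $7.65 = $1,537.65

Ending inventory = $1,537.65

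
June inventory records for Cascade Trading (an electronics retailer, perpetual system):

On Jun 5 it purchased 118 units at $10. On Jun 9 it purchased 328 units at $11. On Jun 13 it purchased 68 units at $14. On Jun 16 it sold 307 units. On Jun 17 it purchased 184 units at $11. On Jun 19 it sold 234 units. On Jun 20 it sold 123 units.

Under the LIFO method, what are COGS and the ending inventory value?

Jun 16, 307 sold [LIFO — newest first]: 68 @ $14 + 239 @ $11 = $3,581
Jun 19, 234 sold [LIFO — newest first]: 184 @ $11 + 50 @ $11 = $2,574
Jun 20, 123 sold [LIFO — newest first]: 39 @ $11 + 84 @ $10 = $1,269
Total COGS = $3,581 + $2,574 + $1,269 = $7,424
Ending inventory: 34 @ $10 = $340

COGS = $7,424; ending inventory = $340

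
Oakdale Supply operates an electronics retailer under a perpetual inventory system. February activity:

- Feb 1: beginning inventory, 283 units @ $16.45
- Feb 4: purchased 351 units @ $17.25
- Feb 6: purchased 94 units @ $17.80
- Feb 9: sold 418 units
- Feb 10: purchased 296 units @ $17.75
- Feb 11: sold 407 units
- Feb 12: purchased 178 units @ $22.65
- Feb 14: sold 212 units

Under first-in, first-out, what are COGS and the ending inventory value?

COGS = $17,931.75; ending inventory = $3,737.25

Feb 9, 418 sold [FIFO — oldest first]: 283 @ $16.45 + 135 @ $17.25 = $6,984.10
Feb 11, 407 sold [FIFO — oldest first]: 216 @ $17.25 + 94 @ $17.80 + 97 @ $17.75 = $7,120.95
Feb 14, 212 sold [FIFO — oldest first]: 199 @ $17.75 + 13 @ $22.65 = $3,826.70
Total COGS = $6,984.10 + $7,120.95 + $3,826.70 = $17,931.75
Ending inventory: 165 @ $22.65 = $3,737.25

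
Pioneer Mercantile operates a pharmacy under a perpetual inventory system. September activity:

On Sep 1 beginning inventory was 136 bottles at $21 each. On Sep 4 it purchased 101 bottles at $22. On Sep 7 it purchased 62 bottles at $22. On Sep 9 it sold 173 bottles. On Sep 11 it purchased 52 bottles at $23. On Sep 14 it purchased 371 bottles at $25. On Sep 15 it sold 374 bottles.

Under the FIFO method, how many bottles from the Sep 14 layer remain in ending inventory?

175

Sep 9, 173 sold [FIFO — oldest first]: 136 @ $21 + 37 @ $22 = $3,670
Sep 15, 374 sold [FIFO — oldest first]: 64 @ $22 + 62 @ $22 + 52 @ $23 + 196 @ $25 = $8,868
Total COGS = $3,670 + $8,868 = $12,538
Ending inventory: 175 @ $25 = $4,375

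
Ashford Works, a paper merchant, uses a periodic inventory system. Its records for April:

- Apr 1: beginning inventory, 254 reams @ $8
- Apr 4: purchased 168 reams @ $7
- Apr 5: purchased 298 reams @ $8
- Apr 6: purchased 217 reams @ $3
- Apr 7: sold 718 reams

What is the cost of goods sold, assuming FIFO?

Apr 7, 718 sold [FIFO — oldest first]: 254 @ $8 + 168 @ $7 + 296 @ $8 = $5,576
Ending inventory: 2 @ $8 + 217 @ $3 = $667

COGS = $5,576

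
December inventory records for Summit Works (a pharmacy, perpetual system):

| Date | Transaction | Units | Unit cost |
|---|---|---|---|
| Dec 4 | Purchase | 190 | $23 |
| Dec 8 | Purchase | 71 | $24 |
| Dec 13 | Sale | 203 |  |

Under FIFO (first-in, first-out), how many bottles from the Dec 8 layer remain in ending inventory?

58

Dec 13, 203 sold [FIFO — oldest first]: 190 @ $23 + 13 @ $24 = $4,682
Ending inventory: 58 @ $24 = $1,392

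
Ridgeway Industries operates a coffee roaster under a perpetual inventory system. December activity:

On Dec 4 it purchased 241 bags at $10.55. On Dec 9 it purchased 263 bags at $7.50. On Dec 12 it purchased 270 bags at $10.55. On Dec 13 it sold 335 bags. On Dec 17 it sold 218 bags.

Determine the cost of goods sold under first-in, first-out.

Dec 13, 335 sold [FIFO — oldest first]: 241 @ $10.55 + 94 @ $7.50 = $3,247.55
Dec 17, 218 sold [FIFO — oldest first]: 169 @ $7.50 + 49 @ $10.55 = $1,784.45
Total COGS = $3,247.55 + $1,784.45 = $5,032.00
Ending inventory: 221 @ $10.55 = $2,331.55
Check: goods available $7,363.55 = COGS $5,032.00 + ending $2,331.55

COGS = $5,032.00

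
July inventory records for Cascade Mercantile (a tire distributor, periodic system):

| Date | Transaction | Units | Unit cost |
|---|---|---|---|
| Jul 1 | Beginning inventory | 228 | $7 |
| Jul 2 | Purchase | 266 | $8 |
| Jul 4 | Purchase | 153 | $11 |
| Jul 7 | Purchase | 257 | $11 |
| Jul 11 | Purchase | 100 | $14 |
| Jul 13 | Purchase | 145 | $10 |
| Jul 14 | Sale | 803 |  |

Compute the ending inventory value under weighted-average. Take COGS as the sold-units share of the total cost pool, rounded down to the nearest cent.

Ending inventory = $3,337.75

Jul 14, sell 803: 803/1149 × $11,084.00 → $7,746.25
Ending inventory (cost pool remaining) = $3,337.75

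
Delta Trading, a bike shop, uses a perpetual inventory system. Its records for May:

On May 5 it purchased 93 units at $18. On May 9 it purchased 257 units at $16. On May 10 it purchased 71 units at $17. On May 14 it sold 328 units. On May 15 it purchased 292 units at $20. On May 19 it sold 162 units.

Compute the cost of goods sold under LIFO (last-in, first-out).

COGS = $8,559

May 14, 328 sold [LIFO — newest first]: 71 @ $17 + 257 @ $16 = $5,319
May 19, 162 sold [LIFO — newest first]: 162 @ $20 = $3,240
Total COGS = $5,319 + $3,240 = $8,559
Ending inventory: 93 @ $18 + 130 @ $20 = $4,274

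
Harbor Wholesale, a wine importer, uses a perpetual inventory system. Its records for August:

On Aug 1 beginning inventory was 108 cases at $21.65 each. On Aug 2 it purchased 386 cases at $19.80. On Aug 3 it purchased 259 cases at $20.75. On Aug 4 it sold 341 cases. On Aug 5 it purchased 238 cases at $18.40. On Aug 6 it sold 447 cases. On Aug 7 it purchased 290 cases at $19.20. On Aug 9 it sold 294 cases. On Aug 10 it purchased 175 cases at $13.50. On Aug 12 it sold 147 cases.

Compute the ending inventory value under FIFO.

Ending inventory = $3,360.90

Aug 4, 341 sold [FIFO — oldest first]: 108 @ $21.65 + 233 @ $19.80 = $6,951.60
Aug 6, 447 sold [FIFO — oldest first]: 153 @ $19.80 + 259 @ $20.75 + 35 @ $18.40 = $9,047.65
Aug 9, 294 sold [FIFO — oldest first]: 203 @ $18.40 + 91 @ $19.20 = $5,482.40
Aug 12, 147 sold [FIFO — oldest first]: 147 @ $19.20 = $2,822.40
Total COGS = $6,951.60 + $9,047.65 + $5,482.40 + $2,822.40 = $24,304.05
Ending inventory: 52 @ $19.20 + 175 @ $13.50 = $3,360.90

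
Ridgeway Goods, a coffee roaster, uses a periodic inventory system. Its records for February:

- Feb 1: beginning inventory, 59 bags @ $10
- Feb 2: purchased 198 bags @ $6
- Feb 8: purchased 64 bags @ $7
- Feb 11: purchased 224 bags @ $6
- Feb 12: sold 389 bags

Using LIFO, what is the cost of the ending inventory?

Ending inventory = $1,172

Feb 12, 389 sold [LIFO — newest first]: 224 @ $6 + 64 @ $7 + 101 @ $6 = $2,398
Ending inventory: 59 @ $10 + 97 @ $6 = $1,172
Check: goods available $3,570 = COGS $2,398 + ending $1,172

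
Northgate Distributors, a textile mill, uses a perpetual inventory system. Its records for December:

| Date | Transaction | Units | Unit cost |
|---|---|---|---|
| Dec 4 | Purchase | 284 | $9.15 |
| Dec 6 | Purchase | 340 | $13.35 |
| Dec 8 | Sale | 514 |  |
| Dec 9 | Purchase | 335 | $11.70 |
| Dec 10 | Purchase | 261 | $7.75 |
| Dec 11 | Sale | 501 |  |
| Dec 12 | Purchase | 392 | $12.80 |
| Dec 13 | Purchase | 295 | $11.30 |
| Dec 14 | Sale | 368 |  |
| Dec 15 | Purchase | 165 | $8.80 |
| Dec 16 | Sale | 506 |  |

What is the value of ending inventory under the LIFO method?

Ending inventory = $1,860.60

Dec 8, 514 sold [LIFO — newest first]: 340 @ $13.35 + 174 @ $9.15 = $6,131.10
Dec 11, 501 sold [LIFO — newest first]: 261 @ $7.75 + 240 @ $11.70 = $4,830.75
Dec 14, 368 sold [LIFO — newest first]: 295 @ $11.30 + 73 @ $12.80 = $4,267.90
Dec 16, 506 sold [LIFO — newest first]: 165 @ $8.80 + 319 @ $12.80 + 22 @ $11.70 = $5,792.60
Total COGS = $6,131.10 + $4,830.75 + $4,267.90 + $5,792.60 = $21,022.35
Ending inventory: 110 @ $9.15 + 73 @ $11.70 = $1,860.60
Check: goods available $22,882.95 = COGS $21,022.35 + ending $1,860.60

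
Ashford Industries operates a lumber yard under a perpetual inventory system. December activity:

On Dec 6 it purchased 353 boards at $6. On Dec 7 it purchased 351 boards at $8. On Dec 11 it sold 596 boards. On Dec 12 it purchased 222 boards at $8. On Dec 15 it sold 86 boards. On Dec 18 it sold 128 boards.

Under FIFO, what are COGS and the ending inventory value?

COGS = $5,774; ending inventory = $928

Dec 11, 596 sold [FIFO — oldest first]: 353 @ $6 + 243 @ $8 = $4,062
Dec 15, 86 sold [FIFO — oldest first]: 86 @ $8 = $688
Dec 18, 128 sold [FIFO — oldest first]: 22 @ $8 + 106 @ $8 = $1,024
Total COGS = $4,062 + $688 + $1,024 = $5,774
Ending inventory: 116 @ $8 = $928
Check: goods available $6,702 = COGS $5,774 + ending $928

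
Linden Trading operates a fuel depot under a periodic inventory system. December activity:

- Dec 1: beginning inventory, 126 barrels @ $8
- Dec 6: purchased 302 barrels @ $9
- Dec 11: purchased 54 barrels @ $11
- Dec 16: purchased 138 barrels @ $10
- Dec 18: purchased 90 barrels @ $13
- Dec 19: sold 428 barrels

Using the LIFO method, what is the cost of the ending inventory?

Ending inventory = $2,412

Dec 19, 428 sold [LIFO — newest first]: 90 @ $13 + 138 @ $10 + 54 @ $11 + 146 @ $9 = $4,458
Ending inventory: 126 @ $8 + 156 @ $9 = $2,412
Check: goods available $6,870 = COGS $4,458 + ending $2,412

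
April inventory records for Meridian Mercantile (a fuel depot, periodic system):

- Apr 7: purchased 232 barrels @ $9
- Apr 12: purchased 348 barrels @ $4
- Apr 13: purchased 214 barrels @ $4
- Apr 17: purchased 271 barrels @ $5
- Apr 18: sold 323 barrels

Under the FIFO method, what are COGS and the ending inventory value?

Apr 18, 323 sold [FIFO — oldest first]: 232 @ $9 + 91 @ $4 = $2,452
Ending inventory: 257 @ $4 + 214 @ $4 + 271 @ $5 = $3,239
Check: goods available $5,691 = COGS $2,452 + ending $3,239

COGS = $2,452; ending inventory = $3,239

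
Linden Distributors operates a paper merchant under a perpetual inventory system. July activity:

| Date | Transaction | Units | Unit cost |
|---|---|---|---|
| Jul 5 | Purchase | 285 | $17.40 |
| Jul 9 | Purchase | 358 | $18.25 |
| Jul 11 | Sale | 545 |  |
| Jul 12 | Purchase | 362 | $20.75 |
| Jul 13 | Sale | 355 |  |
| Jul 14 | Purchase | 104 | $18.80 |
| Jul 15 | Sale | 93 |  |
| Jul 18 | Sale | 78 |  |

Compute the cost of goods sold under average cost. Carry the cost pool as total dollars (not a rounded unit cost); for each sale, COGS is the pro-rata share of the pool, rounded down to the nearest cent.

COGS = $20,219.27

After Jul 5: 285 on hand, pool $4,959.00 (≈ $17.4000 each)
After Jul 9: 643 on hand, pool $11,492.50 (≈ $17.8733 each)
Jul 11, sell 545: 545/643 × $11,492.50 → $9,740.92
After Jul 12: 460 on hand, pool $9,263.08 (≈ $20.1371 each)
Jul 13, sell 355: 355/460 × $9,263.08 → $7,148.68
After Jul 14: 209 on hand, pool $4,069.60 (≈ $19.4718 each)
Jul 15, sell 93: 93/209 × $4,069.60 → $1,810.87
Jul 18, sell 78: 78/116 × $2,258.73 → $1,518.80
Total COGS = $9,740.92 + $7,148.68 + $1,810.87 + $1,518.80 = $20,219.27
Ending inventory (cost pool remaining) = $739.93
Check: goods available $20,959.20 = COGS $20,219.27 + ending $739.93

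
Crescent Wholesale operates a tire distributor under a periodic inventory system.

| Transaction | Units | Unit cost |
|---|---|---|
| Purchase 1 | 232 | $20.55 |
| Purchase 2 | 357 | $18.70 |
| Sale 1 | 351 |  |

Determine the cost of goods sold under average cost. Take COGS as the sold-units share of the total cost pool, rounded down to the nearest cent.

Sale 1, sell 351: 351/589 × $11,443.50 → $6,819.47
Ending inventory (cost pool remaining) = $4,624.03

COGS = $6,819.47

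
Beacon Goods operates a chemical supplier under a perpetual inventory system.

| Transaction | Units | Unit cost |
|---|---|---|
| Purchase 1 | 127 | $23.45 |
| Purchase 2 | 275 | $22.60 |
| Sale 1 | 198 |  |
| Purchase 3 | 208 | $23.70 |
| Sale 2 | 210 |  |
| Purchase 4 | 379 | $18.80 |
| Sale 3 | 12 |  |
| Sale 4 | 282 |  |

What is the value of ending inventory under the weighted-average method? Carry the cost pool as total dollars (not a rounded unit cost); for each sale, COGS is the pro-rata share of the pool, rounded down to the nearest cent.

Ending inventory = $5,843.47

After Purchase 1: 127 on hand, pool $2,978.15 (≈ $23.4500 each)
After Purchase 2: 402 on hand, pool $9,193.15 (≈ $22.8685 each)
Sale 1, sell 198: 198/402 × $9,193.15 → $4,527.96
After Purchase 3: 412 on hand, pool $9,594.79 (≈ $23.2883 each)
Sale 2, sell 210: 210/412 × $9,594.79 → $4,890.54
After Purchase 4: 581 on hand, pool $11,829.45 (≈ $20.3605 each)
Sale 3, sell 12: 12/581 × $11,829.45 → $244.32
Sale 4, sell 282: 282/569 × $11,585.13 → $5,741.66
Total COGS = $4,527.96 + $4,890.54 + $244.32 + $5,741.66 = $15,404.48
Ending inventory (cost pool remaining) = $5,843.47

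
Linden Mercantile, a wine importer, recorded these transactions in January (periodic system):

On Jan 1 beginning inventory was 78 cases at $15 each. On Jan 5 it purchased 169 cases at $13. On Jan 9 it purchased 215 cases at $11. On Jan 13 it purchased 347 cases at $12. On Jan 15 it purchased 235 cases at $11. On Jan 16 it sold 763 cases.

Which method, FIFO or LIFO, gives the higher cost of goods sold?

FIFO

FIFO COGS: 78 @ $15 + 169 @ $13 + 215 @ $11 + 301 @ $12 = $9,344
LIFO COGS: 235 @ $11 + 347 @ $12 + 181 @ $11 = $8,740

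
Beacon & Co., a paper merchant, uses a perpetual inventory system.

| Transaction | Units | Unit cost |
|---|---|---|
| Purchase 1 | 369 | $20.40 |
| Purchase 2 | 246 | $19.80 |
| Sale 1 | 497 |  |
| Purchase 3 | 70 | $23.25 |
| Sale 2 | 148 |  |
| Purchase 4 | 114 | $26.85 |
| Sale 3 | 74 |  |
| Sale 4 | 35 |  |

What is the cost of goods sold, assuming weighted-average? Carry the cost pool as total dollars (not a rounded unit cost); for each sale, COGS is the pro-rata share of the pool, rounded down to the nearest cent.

After Purchase 1: 369 on hand, pool $7,527.60 (≈ $20.4000 each)
After Purchase 2: 615 on hand, pool $12,398.40 (≈ $20.1600 each)
Sale 1, sell 497: 497/615 × $12,398.40 → $10,019.52
After Purchase 3: 188 on hand, pool $4,006.38 (≈ $21.3105 each)
Sale 2, sell 148: 148/188 × $4,006.38 → $3,153.95
After Purchase 4: 154 on hand, pool $3,913.33 (≈ $25.4112 each)
Sale 3, sell 74: 74/154 × $3,913.33 → $1,880.43
Sale 4, sell 35: 35/80 × $2,032.90 → $889.39
Total COGS = $10,019.52 + $3,153.95 + $1,880.43 + $889.39 = $15,943.29
Ending inventory (cost pool remaining) = $1,143.51

COGS = $15,943.29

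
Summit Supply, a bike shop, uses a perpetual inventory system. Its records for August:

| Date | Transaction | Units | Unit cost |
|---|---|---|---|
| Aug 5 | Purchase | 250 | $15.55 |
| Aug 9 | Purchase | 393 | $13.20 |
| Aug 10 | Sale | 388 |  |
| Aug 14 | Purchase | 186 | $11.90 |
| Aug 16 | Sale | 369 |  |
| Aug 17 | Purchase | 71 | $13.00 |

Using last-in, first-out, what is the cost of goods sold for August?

Aug 10, 388 sold [LIFO — newest first]: 388 @ $13.20 = $5,121.60
Aug 16, 369 sold [LIFO — newest first]: 186 @ $11.90 + 5 @ $13.20 + 178 @ $15.55 = $5,047.30
Total COGS = $5,121.60 + $5,047.30 = $10,168.90
Ending inventory: 72 @ $15.55 + 71 @ $13.00 = $2,042.60
Check: goods available $12,211.50 = COGS $10,168.90 + ending $2,042.60

COGS = $10,168.90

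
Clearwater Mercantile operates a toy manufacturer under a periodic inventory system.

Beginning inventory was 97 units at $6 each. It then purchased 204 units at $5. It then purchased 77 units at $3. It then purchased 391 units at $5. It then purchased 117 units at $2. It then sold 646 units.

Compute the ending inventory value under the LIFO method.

Sale 1 (646) [LIFO — newest first]: 117 @ $2 + 391 @ $5 + 77 @ $3 + 61 @ $5 = $2,725
Ending inventory: 97 @ $6 + 143 @ $5 = $1,297
Check: goods available $4,022 = COGS $2,725 + ending $1,297

Ending inventory = $1,297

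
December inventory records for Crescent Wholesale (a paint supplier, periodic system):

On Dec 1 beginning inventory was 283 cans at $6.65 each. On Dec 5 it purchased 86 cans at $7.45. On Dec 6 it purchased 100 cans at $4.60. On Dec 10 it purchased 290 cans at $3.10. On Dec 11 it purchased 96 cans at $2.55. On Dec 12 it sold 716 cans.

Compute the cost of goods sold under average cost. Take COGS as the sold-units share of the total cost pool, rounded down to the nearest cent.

COGS = $3,455.60

Dec 12, sell 716: 716/855 × $4,126.45 → $3,455.60
Ending inventory (cost pool remaining) = $670.85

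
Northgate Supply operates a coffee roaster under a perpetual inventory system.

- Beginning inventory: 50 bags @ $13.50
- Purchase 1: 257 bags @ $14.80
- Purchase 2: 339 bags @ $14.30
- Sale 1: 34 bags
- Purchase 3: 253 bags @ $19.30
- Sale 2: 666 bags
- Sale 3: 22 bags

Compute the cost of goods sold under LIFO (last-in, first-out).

Sale 1 (34) [LIFO — newest first]: 34 @ $14.30 = $486.20
Sale 2 (666) [LIFO — newest first]: 253 @ $19.30 + 305 @ $14.30 + 108 @ $14.80 = $10,842.80
Sale 3 (22) [LIFO — newest first]: 22 @ $14.80 = $325.60
Total COGS = $486.20 + $10,842.80 + $325.60 = $11,654.60
Ending inventory: 50 @ $13.50 + 127 @ $14.80 = $2,554.60
Check: goods available $14,209.20 = COGS $11,654.60 + ending $2,554.60

COGS = $11,654.60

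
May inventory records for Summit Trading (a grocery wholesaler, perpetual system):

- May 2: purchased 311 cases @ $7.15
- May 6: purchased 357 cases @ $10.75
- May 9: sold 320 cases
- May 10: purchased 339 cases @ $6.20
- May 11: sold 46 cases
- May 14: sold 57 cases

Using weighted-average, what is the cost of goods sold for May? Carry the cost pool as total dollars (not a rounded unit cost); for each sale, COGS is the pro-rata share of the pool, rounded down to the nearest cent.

COGS = $3,692.20

After May 2: 311 on hand, pool $2,223.65 (≈ $7.1500 each)
After May 6: 668 on hand, pool $6,061.40 (≈ $9.0740 each)
May 9, sell 320: 320/668 × $6,061.40 → $2,903.66
After May 10: 687 on hand, pool $5,259.54 (≈ $7.6558 each)
May 11, sell 46: 46/687 × $5,259.54 → $352.16
May 14, sell 57: 57/641 × $4,907.38 → $436.38
Total COGS = $2,903.66 + $352.16 + $436.38 = $3,692.20
Ending inventory (cost pool remaining) = $4,471.00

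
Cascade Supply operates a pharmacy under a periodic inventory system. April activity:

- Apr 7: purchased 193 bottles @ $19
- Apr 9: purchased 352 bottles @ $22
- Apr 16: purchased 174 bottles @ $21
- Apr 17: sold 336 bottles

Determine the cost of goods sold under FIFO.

COGS = $6,813

Apr 17, 336 sold [FIFO — oldest first]: 193 @ $19 + 143 @ $22 = $6,813
Ending inventory: 209 @ $22 + 174 @ $21 = $8,252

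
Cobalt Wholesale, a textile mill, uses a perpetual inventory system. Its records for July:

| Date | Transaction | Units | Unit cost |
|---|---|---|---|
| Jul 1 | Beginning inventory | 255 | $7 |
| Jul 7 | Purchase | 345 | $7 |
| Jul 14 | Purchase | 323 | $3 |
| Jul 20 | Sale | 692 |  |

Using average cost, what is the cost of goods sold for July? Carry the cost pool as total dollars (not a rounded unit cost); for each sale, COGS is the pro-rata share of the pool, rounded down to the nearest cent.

COGS = $3,875.34

After Jul 1: 255 on hand, pool $1,785.00 (≈ $7.0000 each)
After Jul 7: 600 on hand, pool $4,200.00 (≈ $7.0000 each)
After Jul 14: 923 on hand, pool $5,169.00 (≈ $5.6002 each)
Jul 20, sell 692: 692/923 × $5,169.00 → $3,875.34
Ending inventory (cost pool remaining) = $1,293.66
Check: goods available $5,169.00 = COGS $3,875.34 + ending $1,293.66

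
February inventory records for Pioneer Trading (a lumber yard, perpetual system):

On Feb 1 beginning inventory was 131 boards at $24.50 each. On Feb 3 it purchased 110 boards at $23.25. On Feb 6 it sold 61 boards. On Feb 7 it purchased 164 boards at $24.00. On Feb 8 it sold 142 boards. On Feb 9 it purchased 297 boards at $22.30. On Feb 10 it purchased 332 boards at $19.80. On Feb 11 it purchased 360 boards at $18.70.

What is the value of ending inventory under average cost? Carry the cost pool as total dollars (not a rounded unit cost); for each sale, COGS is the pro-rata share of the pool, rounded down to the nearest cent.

Ending inventory = $24,769.25

After Feb 1: 131 on hand, pool $3,209.50 (≈ $24.5000 each)
After Feb 3: 241 on hand, pool $5,767.00 (≈ $23.9295 each)
Feb 6, sell 61: 61/241 × $5,767.00 → $1,459.69
After Feb 7: 344 on hand, pool $8,243.31 (≈ $23.9631 each)
Feb 8, sell 142: 142/344 × $8,243.31 → $3,402.76
After Feb 9: 499 on hand, pool $11,463.65 (≈ $22.9732 each)
After Feb 10: 831 on hand, pool $18,037.25 (≈ $21.7055 each)
After Feb 11: 1191 on hand, pool $24,769.25 (≈ $20.7970 each)
Total COGS = $1,459.69 + $3,402.76 = $4,862.45
Ending inventory (cost pool remaining) = $24,769.25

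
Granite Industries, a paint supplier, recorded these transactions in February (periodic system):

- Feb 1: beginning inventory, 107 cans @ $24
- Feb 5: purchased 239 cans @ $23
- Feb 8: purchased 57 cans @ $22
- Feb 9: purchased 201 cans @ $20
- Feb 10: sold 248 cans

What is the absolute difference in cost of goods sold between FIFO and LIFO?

$757

FIFO COGS: 107 @ $24 + 141 @ $23 = $5,811
LIFO COGS: 201 @ $20 + 47 @ $22 = $5,054
Difference = |$5,811 − $5,054| = $757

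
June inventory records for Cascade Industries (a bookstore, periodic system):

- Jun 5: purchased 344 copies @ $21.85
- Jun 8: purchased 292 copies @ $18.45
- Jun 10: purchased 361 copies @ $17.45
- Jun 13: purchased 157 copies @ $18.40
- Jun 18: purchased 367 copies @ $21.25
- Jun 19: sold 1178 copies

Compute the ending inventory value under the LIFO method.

Ending inventory = $7,494.55

Jun 19, 1178 sold [LIFO — newest first]: 367 @ $21.25 + 157 @ $18.40 + 361 @ $17.45 + 292 @ $18.45 + 1 @ $21.85 = $22,396.25
Ending inventory: 343 @ $21.85 = $7,494.55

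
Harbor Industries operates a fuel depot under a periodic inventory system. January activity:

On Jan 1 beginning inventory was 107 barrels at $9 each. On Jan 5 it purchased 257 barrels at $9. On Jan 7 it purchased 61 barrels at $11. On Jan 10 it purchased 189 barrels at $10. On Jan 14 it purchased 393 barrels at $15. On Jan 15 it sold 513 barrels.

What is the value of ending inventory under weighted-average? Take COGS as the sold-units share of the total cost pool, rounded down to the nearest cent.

Jan 15, sell 513: 513/1007 × $11,732.00 → $5,976.67
Ending inventory (cost pool remaining) = $5,755.33

Ending inventory = $5,755.33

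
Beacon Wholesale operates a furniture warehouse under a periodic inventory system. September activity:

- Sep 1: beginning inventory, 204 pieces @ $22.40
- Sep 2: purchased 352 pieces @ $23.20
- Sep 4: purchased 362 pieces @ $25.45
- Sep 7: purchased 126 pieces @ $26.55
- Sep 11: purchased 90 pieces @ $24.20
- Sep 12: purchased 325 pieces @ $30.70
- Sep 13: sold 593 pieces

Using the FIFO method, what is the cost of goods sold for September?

COGS = $13,677.65

Sep 13, 593 sold [FIFO — oldest first]: 204 @ $22.40 + 352 @ $23.20 + 37 @ $25.45 = $13,677.65
Ending inventory: 325 @ $25.45 + 126 @ $26.55 + 90 @ $24.20 + 325 @ $30.70 = $23,772.05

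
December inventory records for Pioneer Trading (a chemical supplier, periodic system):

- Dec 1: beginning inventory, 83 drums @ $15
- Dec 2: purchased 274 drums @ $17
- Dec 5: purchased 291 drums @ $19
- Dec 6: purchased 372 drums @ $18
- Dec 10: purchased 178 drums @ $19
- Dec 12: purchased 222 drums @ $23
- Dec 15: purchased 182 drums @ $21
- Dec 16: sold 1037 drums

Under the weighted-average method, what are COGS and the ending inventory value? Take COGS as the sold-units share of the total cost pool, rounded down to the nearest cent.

COGS = $19,703.00; ending inventory = $10,735.00

Dec 16, sell 1037: 1037/1602 × $30,438.00 → $19,703.00
Ending inventory (cost pool remaining) = $10,735.00
Check: goods available $30,438.00 = COGS $19,703.00 + ending $10,735.00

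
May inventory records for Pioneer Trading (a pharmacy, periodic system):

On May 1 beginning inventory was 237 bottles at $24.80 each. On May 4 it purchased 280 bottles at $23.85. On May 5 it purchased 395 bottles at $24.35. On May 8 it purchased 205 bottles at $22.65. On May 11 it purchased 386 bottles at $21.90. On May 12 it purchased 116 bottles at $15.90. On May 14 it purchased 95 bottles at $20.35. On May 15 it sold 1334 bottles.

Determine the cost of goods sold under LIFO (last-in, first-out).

May 15, 1334 sold [LIFO — newest first]: 95 @ $20.35 + 116 @ $15.90 + 386 @ $21.90 + 205 @ $22.65 + 395 @ $24.35 + 137 @ $23.85 = $29,760.00
Ending inventory: 237 @ $24.80 + 143 @ $23.85 = $9,288.15

COGS = $29,760.00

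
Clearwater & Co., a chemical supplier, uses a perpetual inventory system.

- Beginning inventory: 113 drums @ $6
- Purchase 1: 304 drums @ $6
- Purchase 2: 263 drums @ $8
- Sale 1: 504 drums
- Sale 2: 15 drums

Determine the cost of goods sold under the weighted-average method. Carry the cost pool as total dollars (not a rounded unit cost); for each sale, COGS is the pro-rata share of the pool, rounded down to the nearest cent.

COGS = $3,515.45

After Beginning: 113 on hand, pool $678.00 (≈ $6.0000 each)
After Purchase 1: 417 on hand, pool $2,502.00 (≈ $6.0000 each)
After Purchase 2: 680 on hand, pool $4,606.00 (≈ $6.7735 each)
Sale 1, sell 504: 504/680 × $4,606.00 → $3,413.85
Sale 2, sell 15: 15/176 × $1,192.15 → $101.60
Total COGS = $3,413.85 + $101.60 = $3,515.45
Ending inventory (cost pool remaining) = $1,090.55
Check: goods available $4,606.00 = COGS $3,515.45 + ending $1,090.55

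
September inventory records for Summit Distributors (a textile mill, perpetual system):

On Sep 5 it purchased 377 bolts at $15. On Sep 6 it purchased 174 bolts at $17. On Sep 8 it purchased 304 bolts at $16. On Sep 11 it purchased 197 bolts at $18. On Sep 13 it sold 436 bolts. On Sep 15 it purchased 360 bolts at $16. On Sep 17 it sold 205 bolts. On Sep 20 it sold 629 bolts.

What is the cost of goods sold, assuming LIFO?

COGS = $20,653

Sep 13, 436 sold [LIFO — newest first]: 197 @ $18 + 239 @ $16 = $7,370
Sep 17, 205 sold [LIFO — newest first]: 205 @ $16 = $3,280
Sep 20, 629 sold [LIFO — newest first]: 155 @ $16 + 65 @ $16 + 174 @ $17 + 235 @ $15 = $10,003
Total COGS = $7,370 + $3,280 + $10,003 = $20,653
Ending inventory: 142 @ $15 = $2,130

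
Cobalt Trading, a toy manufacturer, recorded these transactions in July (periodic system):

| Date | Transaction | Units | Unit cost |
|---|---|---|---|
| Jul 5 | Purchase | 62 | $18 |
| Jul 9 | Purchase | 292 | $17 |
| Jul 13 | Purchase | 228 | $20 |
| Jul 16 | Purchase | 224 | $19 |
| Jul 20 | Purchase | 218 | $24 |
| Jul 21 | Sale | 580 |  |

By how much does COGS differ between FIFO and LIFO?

FIFO COGS: 62 @ $18 + 292 @ $17 + 226 @ $20 = $10,600
LIFO COGS: 218 @ $24 + 224 @ $19 + 138 @ $20 = $12,248
Difference = |$10,600 − $12,248| = $1,648

$1,648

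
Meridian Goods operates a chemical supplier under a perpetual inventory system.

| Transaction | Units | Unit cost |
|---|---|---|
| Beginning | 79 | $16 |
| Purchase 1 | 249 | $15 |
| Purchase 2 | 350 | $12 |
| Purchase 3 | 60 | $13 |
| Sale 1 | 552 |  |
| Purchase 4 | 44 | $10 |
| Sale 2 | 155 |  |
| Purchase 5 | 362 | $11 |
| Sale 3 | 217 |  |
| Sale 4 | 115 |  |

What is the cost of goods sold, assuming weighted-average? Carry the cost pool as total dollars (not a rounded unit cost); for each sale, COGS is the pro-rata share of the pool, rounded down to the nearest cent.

After Beginning: 79 on hand, pool $1,264.00 (≈ $16.0000 each)
After Purchase 1: 328 on hand, pool $4,999.00 (≈ $15.2409 each)
After Purchase 2: 678 on hand, pool $9,199.00 (≈ $13.5678 each)
After Purchase 3: 738 on hand, pool $9,979.00 (≈ $13.5217 each)
Sale 1, sell 552: 552/738 × $9,979.00 → $7,463.96
After Purchase 4: 230 on hand, pool $2,955.04 (≈ $12.8480 each)
Sale 2, sell 155: 155/230 × $2,955.04 → $1,991.44
After Purchase 5: 437 on hand, pool $4,945.60 (≈ $11.3172 each)
Sale 3, sell 217: 217/437 × $4,945.60 → $2,455.82
Sale 4, sell 115: 115/220 × $2,489.78 → $1,301.47
Total COGS = $7,463.96 + $1,991.44 + $2,455.82 + $1,301.47 = $13,212.69
Ending inventory (cost pool remaining) = $1,188.31

COGS = $13,212.69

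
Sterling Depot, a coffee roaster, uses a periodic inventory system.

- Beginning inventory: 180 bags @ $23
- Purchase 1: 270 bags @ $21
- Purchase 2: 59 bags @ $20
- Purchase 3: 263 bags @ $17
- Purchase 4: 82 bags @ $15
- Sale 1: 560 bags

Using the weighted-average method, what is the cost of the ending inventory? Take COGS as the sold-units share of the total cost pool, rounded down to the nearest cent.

Sale 1, sell 560: 560/854 × $16,691.00 → $10,944.91
Ending inventory (cost pool remaining) = $5,746.09
Check: goods available $16,691.00 = COGS $10,944.91 + ending $5,746.09

Ending inventory = $5,746.09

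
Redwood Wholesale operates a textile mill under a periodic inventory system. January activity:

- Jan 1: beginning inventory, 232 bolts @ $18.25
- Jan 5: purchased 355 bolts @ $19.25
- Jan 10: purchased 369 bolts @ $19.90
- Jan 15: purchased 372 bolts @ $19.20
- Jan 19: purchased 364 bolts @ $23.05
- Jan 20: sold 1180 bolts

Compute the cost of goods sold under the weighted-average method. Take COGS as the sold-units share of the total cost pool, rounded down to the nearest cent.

Jan 20, sell 1180: 1180/1692 × $33,943.45 → $23,672.14
Ending inventory (cost pool remaining) = $10,271.31
Check: goods available $33,943.45 = COGS $23,672.14 + ending $10,271.31

COGS = $23,672.14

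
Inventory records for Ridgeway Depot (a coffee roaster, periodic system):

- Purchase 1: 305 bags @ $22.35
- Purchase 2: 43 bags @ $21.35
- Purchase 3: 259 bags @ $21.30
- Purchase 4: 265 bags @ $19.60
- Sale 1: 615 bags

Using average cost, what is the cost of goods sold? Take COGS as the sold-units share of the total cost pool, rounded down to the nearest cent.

Sale 1, sell 615: 615/872 × $18,445.50 → $13,009.15
Ending inventory (cost pool remaining) = $5,436.35

COGS = $13,009.15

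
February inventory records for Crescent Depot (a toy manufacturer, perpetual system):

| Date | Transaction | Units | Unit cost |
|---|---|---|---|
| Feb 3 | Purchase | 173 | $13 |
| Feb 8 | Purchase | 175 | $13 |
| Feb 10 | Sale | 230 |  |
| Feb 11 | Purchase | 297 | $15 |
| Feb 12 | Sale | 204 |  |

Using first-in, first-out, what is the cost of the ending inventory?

Ending inventory = $3,165

Feb 10, 230 sold [FIFO — oldest first]: 173 @ $13 + 57 @ $13 = $2,990
Feb 12, 204 sold [FIFO — oldest first]: 118 @ $13 + 86 @ $15 = $2,824
Total COGS = $2,990 + $2,824 = $5,814
Ending inventory: 211 @ $15 = $3,165
Check: goods available $8,979 = COGS $5,814 + ending $3,165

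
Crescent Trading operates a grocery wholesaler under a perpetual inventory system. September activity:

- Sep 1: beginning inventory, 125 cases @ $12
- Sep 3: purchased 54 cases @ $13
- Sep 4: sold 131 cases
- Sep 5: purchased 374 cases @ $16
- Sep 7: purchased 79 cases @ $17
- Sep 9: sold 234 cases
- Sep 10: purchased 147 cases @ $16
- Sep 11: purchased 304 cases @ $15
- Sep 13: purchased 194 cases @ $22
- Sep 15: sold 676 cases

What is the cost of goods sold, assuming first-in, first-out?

Sep 4, 131 sold [FIFO — oldest first]: 125 @ $12 + 6 @ $13 = $1,578
Sep 9, 234 sold [FIFO — oldest first]: 48 @ $13 + 186 @ $16 = $3,600
Sep 15, 676 sold [FIFO — oldest first]: 188 @ $16 + 79 @ $17 + 147 @ $16 + 262 @ $15 = $10,633
Total COGS = $1,578 + $3,600 + $10,633 = $15,811
Ending inventory: 42 @ $15 + 194 @ $22 = $4,898

COGS = $15,811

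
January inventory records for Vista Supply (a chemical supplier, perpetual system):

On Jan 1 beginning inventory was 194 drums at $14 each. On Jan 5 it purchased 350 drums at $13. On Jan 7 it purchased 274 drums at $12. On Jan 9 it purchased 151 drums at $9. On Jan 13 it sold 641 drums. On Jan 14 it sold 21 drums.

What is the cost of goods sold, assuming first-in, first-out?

COGS = $8,682

Jan 13, 641 sold [FIFO — oldest first]: 194 @ $14 + 350 @ $13 + 97 @ $12 = $8,430
Jan 14, 21 sold [FIFO — oldest first]: 21 @ $12 = $252
Total COGS = $8,430 + $252 = $8,682
Ending inventory: 156 @ $12 + 151 @ $9 = $3,231
Check: goods available $11,913 = COGS $8,682 + ending $3,231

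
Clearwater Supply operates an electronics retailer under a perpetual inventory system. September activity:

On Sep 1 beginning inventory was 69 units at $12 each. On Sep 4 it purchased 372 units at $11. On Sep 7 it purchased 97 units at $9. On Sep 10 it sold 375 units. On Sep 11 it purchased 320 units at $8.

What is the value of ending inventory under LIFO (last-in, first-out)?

Ending inventory = $4,422

Sep 10, 375 sold [LIFO — newest first]: 97 @ $9 + 278 @ $11 = $3,931
Ending inventory: 69 @ $12 + 94 @ $11 + 320 @ $8 = $4,422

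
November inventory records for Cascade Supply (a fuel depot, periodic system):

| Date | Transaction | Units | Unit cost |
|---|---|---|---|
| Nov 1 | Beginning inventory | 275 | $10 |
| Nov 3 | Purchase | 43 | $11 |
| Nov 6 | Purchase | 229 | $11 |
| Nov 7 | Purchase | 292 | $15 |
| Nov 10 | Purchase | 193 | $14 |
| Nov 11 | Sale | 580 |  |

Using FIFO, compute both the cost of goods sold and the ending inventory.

COGS = $6,237; ending inventory = $6,587

Nov 11, 580 sold [FIFO — oldest first]: 275 @ $10 + 43 @ $11 + 229 @ $11 + 33 @ $15 = $6,237
Ending inventory: 259 @ $15 + 193 @ $14 = $6,587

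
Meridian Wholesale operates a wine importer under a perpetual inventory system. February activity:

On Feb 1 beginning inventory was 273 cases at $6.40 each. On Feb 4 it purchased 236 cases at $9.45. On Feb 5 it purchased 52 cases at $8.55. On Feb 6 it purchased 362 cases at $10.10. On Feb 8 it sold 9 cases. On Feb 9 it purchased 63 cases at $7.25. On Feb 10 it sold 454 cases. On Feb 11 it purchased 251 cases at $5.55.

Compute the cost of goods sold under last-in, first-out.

COGS = $4,437.85

Feb 8, 9 sold [LIFO — newest first]: 9 @ $10.10 = $90.90
Feb 10, 454 sold [LIFO — newest first]: 63 @ $7.25 + 353 @ $10.10 + 38 @ $8.55 = $4,346.95
Total COGS = $90.90 + $4,346.95 = $4,437.85
Ending inventory: 273 @ $6.40 + 236 @ $9.45 + 14 @ $8.55 + 251 @ $5.55 = $5,490.15
Check: goods available $9,928.00 = COGS $4,437.85 + ending $5,490.15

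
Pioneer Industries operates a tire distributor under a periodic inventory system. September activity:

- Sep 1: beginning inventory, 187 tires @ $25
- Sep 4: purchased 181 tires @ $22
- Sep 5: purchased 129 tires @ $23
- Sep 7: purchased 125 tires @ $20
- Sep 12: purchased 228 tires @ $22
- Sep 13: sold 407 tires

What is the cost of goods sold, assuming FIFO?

Sep 13, 407 sold [FIFO — oldest first]: 187 @ $25 + 181 @ $22 + 39 @ $23 = $9,554
Ending inventory: 90 @ $23 + 125 @ $20 + 228 @ $22 = $9,586

COGS = $9,554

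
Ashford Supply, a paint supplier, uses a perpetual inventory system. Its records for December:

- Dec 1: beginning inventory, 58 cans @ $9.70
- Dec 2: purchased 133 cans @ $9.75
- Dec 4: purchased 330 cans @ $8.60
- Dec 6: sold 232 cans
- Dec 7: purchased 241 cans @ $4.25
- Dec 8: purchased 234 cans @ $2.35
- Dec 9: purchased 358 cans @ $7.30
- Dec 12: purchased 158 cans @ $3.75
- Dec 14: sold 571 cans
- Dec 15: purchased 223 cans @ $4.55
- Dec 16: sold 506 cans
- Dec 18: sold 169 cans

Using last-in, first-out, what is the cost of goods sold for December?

COGS = $8,065.10

Dec 6, 232 sold [LIFO — newest first]: 232 @ $8.60 = $1,995.20
Dec 14, 571 sold [LIFO — newest first]: 158 @ $3.75 + 358 @ $7.30 + 55 @ $2.35 = $3,335.15
Dec 16, 506 sold [LIFO — newest first]: 223 @ $4.55 + 179 @ $2.35 + 104 @ $4.25 = $1,877.30
Dec 18, 169 sold [LIFO — newest first]: 137 @ $4.25 + 32 @ $8.60 = $857.45
Total COGS = $1,995.20 + $3,335.15 + $1,877.30 + $857.45 = $8,065.10
Ending inventory: 58 @ $9.70 + 133 @ $9.75 + 66 @ $8.60 = $2,426.95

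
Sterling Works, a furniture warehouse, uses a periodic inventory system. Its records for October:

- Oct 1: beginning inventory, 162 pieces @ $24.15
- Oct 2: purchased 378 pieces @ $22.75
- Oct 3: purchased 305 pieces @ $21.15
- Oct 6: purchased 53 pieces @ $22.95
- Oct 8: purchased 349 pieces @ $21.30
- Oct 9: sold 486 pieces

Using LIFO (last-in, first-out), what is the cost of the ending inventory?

Oct 9, 486 sold [LIFO — newest first]: 349 @ $21.30 + 53 @ $22.95 + 84 @ $21.15 = $10,426.65
Ending inventory: 162 @ $24.15 + 378 @ $22.75 + 221 @ $21.15 = $17,185.95

Ending inventory = $17,185.95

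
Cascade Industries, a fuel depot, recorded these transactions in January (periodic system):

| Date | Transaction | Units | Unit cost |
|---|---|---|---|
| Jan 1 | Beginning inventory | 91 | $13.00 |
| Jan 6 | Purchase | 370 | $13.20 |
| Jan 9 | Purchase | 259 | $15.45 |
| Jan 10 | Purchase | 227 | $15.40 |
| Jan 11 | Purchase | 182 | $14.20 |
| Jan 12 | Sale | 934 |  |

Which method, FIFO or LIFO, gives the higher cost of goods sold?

FIFO COGS: 91 @ $13.00 + 370 @ $13.20 + 259 @ $15.45 + 214 @ $15.40 = $13,364.15
LIFO COGS: 182 @ $14.20 + 227 @ $15.40 + 259 @ $15.45 + 266 @ $13.20 = $13,592.95

LIFO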